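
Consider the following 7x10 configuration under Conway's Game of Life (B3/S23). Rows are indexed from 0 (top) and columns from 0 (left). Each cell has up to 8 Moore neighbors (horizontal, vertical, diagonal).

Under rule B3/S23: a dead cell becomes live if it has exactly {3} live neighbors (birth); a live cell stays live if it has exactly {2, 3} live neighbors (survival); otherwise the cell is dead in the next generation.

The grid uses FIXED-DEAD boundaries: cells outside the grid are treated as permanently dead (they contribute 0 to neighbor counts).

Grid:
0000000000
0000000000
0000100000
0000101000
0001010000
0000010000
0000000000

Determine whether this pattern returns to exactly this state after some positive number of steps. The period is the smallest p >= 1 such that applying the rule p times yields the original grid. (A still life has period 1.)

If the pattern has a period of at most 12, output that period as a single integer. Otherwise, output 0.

Answer: 2

Derivation:
Simulating and comparing each generation to the original:
Gen 0 (original, given above): 6 live cells
Gen 1: 6 live cells, differs from original
Gen 2: 6 live cells, MATCHES original -> period = 2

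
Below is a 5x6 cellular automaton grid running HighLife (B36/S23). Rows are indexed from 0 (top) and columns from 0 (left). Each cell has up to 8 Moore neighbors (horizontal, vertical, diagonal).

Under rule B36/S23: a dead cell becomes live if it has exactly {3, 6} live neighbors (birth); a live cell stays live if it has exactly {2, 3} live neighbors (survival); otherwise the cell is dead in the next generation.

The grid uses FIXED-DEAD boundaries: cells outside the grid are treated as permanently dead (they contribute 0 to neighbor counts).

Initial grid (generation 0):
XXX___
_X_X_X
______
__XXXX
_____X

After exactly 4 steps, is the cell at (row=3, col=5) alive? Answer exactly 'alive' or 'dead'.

Answer: dead

Derivation:
Simulating step by step:
Generation 0 (given above): 11 live cells
Generation 1: 11 live cells
XXX___
XX____
_____X
___XXX
___X_X
Generation 2: 9 live cells
X_X___
X_X___
_____X
___X_X
___X_X
Generation 3: 2 live cells
______
______
____X_
_____X
______
Generation 4: 0 live cells
______
______
______
______
______

Cell (3,5) at generation 4: 0 -> dead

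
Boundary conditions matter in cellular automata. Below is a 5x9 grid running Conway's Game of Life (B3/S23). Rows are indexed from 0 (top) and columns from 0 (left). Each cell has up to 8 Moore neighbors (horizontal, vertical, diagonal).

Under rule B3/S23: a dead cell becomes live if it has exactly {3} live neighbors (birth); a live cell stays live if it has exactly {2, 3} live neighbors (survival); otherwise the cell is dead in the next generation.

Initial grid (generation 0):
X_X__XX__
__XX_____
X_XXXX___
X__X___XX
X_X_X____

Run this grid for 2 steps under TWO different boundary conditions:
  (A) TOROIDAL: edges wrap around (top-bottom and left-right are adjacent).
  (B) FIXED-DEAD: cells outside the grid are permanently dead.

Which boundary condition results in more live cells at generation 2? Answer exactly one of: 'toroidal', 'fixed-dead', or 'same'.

Answer: toroidal

Derivation:
Under TOROIDAL boundary, generation 2:
_X__X__X_
_____X___
_________
X___XX___
________X
Population = 8

Under FIXED-DEAD boundary, generation 2:
__X______
__X______
_________
_________
_________
Population = 2

Comparison: toroidal=8, fixed-dead=2 -> toroidal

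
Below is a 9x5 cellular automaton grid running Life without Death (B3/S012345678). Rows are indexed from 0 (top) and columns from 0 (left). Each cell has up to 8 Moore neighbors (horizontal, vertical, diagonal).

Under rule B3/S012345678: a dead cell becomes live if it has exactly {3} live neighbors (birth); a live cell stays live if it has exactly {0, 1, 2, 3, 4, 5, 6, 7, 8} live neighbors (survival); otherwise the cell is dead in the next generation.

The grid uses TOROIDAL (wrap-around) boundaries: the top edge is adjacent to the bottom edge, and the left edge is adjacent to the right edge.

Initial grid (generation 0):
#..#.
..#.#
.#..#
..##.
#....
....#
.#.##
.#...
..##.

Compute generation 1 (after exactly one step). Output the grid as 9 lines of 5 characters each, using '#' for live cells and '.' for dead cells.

Answer: ##.#.
.##.#
##..#
#####
#..##
...##
.####
##..#
.####

Derivation:
Simulating step by step:
Generation 0 (given above): 16 live cells
Generation 1: 30 live cells
(generation 1 grid is the final answer)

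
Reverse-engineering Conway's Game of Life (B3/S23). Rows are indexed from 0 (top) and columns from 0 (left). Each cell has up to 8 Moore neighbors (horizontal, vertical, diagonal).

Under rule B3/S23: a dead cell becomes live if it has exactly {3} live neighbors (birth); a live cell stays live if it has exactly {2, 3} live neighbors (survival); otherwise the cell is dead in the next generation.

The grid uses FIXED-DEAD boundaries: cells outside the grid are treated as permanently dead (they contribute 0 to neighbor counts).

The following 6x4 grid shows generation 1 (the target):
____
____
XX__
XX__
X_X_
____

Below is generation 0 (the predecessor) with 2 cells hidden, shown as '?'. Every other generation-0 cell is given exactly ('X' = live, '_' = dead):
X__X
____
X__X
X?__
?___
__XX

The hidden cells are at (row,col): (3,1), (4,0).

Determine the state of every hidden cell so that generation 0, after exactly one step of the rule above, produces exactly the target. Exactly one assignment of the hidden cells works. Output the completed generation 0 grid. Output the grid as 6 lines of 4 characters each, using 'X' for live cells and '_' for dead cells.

Answer: X__X
____
X__X
XX__
X___
__XX

Derivation:
Hidden generation-0 cells (in order): (3,1), (4,0).
A hidden cell only influences target cells in its own 3x3 neighborhood. Try each of the 2^2 = 4 assignments, step the completed generation 0 forward once under B3/S23, and compare with the target:
  (3,1)=_ (4,0)=_ -> step gives (2,0)='_' but target has 'X' -> reject
  (3,1)=_ (4,0)=X -> step gives (2,0)='_' but target has 'X' -> reject
  (3,1)=X (4,0)=_ -> step gives (4,0)='_' but target has 'X' -> reject
  (3,1)=X (4,0)=X -> step reproduces the target at every cell -> ACCEPT
Unique solution: (3,1)=live, (4,0)=live.
Check: live-neighbor counts of every cell in the completed generation 0:
0110
2222
2320
3321
2432
1211
Applying B3/S23 to generation 0 with these counts gives:
____
____
XX__
XX__
X_X_
____
which matches the target exactly.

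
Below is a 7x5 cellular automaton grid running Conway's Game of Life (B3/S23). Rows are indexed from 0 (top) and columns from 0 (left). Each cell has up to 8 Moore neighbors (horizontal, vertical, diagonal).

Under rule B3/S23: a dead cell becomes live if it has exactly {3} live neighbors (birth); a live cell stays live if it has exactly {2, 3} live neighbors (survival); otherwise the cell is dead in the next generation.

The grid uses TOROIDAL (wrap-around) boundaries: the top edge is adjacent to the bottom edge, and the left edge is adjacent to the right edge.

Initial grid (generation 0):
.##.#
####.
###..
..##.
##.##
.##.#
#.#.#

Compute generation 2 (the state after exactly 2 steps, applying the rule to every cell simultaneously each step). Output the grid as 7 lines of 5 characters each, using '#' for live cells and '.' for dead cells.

Simulating step by step:
Generation 0 (given above): 22 live cells
Generation 1: 2 live cells
.....
.....
#....
.....
.....
.....
....#
Generation 2: 0 live cells
(generation 2 grid is the final answer)

Answer: .....
.....
.....
.....
.....
.....
.....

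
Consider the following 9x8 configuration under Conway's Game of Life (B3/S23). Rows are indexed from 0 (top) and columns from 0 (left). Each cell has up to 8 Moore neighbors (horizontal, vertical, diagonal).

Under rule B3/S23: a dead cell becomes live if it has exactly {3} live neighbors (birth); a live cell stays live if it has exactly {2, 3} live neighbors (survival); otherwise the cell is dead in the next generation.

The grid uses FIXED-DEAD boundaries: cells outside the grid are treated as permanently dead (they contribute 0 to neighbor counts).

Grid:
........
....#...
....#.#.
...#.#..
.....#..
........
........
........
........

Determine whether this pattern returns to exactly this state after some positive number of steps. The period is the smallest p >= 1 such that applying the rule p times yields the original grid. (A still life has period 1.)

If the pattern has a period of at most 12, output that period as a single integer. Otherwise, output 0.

Answer: 2

Derivation:
Simulating and comparing each generation to the original:
Gen 0 (original, given above): 6 live cells
Gen 1: 6 live cells, differs from original
Gen 2: 6 live cells, MATCHES original -> period = 2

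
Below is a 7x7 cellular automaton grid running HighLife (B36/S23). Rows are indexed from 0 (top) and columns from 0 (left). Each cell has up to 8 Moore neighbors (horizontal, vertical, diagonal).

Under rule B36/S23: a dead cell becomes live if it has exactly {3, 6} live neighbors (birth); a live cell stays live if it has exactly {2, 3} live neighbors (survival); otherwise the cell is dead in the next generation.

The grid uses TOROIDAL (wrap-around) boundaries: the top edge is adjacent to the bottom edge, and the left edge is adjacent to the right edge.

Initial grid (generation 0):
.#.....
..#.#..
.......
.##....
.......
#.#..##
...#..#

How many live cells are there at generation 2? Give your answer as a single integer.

Answer: 16

Derivation:
Simulating step by step:
Generation 0 (given above): 11 live cells
Generation 1: 15 live cells
..##...
.......
.###...
.......
#.#...#
#....##
.##..##
Generation 2: 16 live cells
.###...
.#.....
..#....
#..#...
##...#.
..#....
.#####.
Population at generation 2: 16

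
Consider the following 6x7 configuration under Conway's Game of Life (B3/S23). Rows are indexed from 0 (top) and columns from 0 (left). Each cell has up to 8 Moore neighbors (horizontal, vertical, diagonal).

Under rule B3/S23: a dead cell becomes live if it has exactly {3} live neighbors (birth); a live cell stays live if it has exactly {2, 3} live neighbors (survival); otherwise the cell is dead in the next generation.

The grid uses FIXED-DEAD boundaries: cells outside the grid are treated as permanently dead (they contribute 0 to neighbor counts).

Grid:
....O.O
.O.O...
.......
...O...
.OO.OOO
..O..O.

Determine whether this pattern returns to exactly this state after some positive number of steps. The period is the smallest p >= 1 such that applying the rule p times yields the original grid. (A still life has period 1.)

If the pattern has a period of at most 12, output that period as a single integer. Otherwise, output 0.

Answer: 0

Derivation:
Simulating and comparing each generation to the original:
Gen 0 (original, given above): 12 live cells
Gen 1: 16 live cells, differs from original
Gen 2: 5 live cells, differs from original
Gen 3: 0 live cells, differs from original
Gen 4: 0 live cells, differs from original
Gen 5: 0 live cells, differs from original
Gen 6: 0 live cells, differs from original
Gen 7: 0 live cells, differs from original
Gen 8: 0 live cells, differs from original
Gen 9: 0 live cells, differs from original
Gen 10: 0 live cells, differs from original
Gen 11: 0 live cells, differs from original
Gen 12: 0 live cells, differs from original
No period found within 12 steps.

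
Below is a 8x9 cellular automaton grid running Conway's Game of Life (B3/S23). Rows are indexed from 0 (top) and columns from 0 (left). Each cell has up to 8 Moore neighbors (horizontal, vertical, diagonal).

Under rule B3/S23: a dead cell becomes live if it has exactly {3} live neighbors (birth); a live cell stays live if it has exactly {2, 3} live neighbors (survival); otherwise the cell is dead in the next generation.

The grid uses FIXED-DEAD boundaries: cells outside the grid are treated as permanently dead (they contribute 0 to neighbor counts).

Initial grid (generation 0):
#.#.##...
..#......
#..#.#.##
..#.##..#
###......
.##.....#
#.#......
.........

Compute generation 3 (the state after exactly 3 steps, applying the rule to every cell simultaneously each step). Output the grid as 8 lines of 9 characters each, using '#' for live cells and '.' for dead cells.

Answer: .........
.........
.........
.##.#.#.#
.#######.
....###..
.........
.........

Derivation:
Simulating step by step:
Generation 0 (given above): 22 live cells
Generation 1: 22 live cells
.#.#.....
..#..##..
.###.####
#.#.#####
#........
...#.....
..#......
.........
Generation 2: 13 live cells
..#......
.....#...
........#
#.#.#...#
.#.#####.
.........
.........
.........
Generation 3: 15 live cells
(generation 3 grid is the final answer)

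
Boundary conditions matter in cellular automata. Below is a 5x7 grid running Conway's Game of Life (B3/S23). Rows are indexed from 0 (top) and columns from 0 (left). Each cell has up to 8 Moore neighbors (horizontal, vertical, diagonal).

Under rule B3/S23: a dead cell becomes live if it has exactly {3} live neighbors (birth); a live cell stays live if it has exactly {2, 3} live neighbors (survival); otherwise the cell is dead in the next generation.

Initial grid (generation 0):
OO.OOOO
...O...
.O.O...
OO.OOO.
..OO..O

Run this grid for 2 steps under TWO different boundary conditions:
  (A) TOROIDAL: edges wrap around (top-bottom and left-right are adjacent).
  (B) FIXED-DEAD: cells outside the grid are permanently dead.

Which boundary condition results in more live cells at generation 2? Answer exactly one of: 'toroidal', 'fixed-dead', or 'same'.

Answer: fixed-dead

Derivation:
Under TOROIDAL boundary, generation 2:
.OO.OO.
.....O.
.......
.OO...O
.......
Population = 8

Under FIXED-DEAD boundary, generation 2:
.OOO.O.
O....O.
.......
...O...
OOO.O..
Population = 11

Comparison: toroidal=8, fixed-dead=11 -> fixed-dead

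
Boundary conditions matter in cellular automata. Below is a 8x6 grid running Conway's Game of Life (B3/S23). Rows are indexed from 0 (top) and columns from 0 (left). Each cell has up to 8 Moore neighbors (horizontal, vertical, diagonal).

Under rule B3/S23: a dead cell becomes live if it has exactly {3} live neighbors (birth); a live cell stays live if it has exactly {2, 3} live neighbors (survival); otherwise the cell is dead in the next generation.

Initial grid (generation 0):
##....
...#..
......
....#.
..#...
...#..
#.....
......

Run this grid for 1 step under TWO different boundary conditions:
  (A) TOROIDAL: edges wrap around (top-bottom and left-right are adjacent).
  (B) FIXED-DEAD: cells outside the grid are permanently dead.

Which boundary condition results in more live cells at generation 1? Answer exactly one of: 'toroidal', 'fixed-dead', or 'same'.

Answer: toroidal

Derivation:
Under TOROIDAL boundary, generation 1:
......
......
......
......
...#..
......
......
##....
Population = 3

Under FIXED-DEAD boundary, generation 1:
......
......
......
......
...#..
......
......
......
Population = 1

Comparison: toroidal=3, fixed-dead=1 -> toroidal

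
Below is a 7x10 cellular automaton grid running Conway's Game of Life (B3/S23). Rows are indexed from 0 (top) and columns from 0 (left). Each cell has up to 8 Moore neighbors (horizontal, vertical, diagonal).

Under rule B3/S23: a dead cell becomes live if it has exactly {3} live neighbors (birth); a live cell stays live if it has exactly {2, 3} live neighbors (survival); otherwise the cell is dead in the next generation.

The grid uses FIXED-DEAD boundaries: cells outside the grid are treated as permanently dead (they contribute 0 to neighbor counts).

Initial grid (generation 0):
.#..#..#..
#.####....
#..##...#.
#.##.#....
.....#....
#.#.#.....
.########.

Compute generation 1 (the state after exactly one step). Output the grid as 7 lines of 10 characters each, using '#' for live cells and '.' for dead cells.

Simulating step by step:
Generation 0 (given above): 28 live cells
Generation 1: 22 live cells
(generation 1 grid is the final answer)

Answer: .##.##....
#.#..#....
#.........
.###.#....
..#..#....
..#....#..
.##.####..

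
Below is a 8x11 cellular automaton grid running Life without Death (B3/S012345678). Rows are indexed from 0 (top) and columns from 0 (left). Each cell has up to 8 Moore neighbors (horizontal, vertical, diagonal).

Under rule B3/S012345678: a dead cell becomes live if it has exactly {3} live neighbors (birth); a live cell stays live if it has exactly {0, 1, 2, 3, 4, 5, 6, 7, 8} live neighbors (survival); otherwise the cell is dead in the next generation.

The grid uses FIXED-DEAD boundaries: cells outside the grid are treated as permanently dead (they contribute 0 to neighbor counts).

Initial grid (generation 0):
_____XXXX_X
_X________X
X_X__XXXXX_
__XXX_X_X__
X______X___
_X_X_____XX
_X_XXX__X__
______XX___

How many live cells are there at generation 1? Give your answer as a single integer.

Answer: 46

Derivation:
Simulating step by step:
Generation 0 (given above): 32 live cells
Generation 1: 46 live cells
_____XXXXXX
_X________X
X_X_XXXXXX_
__XXX_X_XX_
XX__X__XXX_
XX_X____XXX
_X_XXXXXXX_
____XXXX___
Population at generation 1: 46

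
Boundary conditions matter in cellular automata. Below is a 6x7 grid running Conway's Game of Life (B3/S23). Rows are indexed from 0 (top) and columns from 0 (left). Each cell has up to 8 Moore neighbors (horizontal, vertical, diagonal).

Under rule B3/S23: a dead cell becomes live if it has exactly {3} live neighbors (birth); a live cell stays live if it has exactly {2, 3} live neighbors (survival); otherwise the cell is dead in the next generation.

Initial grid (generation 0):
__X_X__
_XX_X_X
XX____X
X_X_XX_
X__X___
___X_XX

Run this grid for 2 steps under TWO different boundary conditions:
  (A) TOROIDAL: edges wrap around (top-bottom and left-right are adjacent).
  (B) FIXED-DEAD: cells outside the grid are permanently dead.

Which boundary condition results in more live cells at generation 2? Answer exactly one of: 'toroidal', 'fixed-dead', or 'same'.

Answer: fixed-dead

Derivation:
Under TOROIDAL boundary, generation 2:
____X__
__X___X
__X_X__
_____X_
X______
_____X_
Population = 8

Under FIXED-DEAD boundary, generation 2:
_XX____
X_XX_X_
X_X_X__
X_____X
_X_____
__XX___
Population = 14

Comparison: toroidal=8, fixed-dead=14 -> fixed-dead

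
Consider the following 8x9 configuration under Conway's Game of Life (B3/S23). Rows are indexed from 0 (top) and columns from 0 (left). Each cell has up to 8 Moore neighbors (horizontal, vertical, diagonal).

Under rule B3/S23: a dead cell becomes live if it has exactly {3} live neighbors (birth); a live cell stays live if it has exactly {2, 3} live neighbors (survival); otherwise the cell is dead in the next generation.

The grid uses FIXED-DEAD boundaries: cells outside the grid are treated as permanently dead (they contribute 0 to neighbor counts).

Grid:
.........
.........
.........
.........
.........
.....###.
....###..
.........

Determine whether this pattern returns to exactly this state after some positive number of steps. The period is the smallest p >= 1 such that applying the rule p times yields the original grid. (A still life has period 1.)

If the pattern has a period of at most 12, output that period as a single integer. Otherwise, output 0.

Answer: 2

Derivation:
Simulating and comparing each generation to the original:
Gen 0 (original, given above): 6 live cells
Gen 1: 6 live cells, differs from original
Gen 2: 6 live cells, MATCHES original -> period = 2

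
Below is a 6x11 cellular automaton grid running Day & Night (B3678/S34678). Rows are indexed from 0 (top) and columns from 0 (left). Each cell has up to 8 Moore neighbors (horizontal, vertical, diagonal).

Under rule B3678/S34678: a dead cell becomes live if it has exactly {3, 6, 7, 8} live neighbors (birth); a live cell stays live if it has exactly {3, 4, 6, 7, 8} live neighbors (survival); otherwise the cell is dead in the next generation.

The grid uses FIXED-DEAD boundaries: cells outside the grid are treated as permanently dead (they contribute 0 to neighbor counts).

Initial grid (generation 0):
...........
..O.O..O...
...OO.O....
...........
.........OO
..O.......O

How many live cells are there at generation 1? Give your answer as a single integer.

Answer: 4

Derivation:
Simulating step by step:
Generation 0 (given above): 10 live cells
Generation 1: 4 live cells
...........
.....O.....
...O.O.....
...........
...........
.........O.
Population at generation 1: 4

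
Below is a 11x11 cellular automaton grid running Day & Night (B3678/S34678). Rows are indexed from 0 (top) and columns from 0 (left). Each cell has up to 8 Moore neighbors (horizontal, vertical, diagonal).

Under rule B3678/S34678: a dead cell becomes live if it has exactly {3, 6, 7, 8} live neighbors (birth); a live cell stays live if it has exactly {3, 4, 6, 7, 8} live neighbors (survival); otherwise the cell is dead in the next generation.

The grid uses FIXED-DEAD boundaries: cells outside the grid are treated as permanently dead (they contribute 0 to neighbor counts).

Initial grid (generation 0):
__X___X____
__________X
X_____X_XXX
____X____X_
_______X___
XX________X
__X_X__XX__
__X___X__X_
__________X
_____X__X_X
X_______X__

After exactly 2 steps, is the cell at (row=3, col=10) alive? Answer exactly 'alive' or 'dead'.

Answer: alive

Derivation:
Simulating step by step:
Generation 0 (given above): 27 live cells
Generation 1: 14 live cells
___________
_______X___
_________XX
_______X_XX
___________
_______XX__
___X_____X_
___X___XX__
___________
___________
_________X_
Generation 2: 7 live cells
___________
___________
_________XX
________XXX
_______X_X_
___________
___________
___________
___________
___________
___________

Cell (3,10) at generation 2: 1 -> alive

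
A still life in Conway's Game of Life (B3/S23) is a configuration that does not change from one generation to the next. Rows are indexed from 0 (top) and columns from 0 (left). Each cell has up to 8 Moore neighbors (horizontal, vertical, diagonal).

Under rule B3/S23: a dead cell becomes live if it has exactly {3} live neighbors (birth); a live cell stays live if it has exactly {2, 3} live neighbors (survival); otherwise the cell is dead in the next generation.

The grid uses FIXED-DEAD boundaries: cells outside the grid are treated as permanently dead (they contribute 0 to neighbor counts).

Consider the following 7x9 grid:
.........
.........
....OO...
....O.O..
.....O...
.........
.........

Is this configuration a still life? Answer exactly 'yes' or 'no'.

Compute generation 1 and compare to generation 0 (given above):
Generation 1:
.........
.........
....OO...
....O.O..
.....O...
.........
.........
The grids are IDENTICAL -> still life.

Answer: yes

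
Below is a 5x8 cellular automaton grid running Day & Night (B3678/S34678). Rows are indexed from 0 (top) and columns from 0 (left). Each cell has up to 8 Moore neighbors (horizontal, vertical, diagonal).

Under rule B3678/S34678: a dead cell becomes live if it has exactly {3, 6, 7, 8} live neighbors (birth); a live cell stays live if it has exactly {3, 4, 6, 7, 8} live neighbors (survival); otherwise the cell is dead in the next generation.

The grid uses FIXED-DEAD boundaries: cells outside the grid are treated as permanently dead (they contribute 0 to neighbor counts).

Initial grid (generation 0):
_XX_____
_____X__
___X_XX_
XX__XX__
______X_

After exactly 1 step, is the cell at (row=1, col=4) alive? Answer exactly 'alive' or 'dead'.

Simulating step by step:
Generation 0 (given above): 11 live cells
Generation 1: 8 live cells
________
__X_X_X_
_____XX_
____XX__
_____X__

Cell (1,4) at generation 1: 1 -> alive

Answer: alive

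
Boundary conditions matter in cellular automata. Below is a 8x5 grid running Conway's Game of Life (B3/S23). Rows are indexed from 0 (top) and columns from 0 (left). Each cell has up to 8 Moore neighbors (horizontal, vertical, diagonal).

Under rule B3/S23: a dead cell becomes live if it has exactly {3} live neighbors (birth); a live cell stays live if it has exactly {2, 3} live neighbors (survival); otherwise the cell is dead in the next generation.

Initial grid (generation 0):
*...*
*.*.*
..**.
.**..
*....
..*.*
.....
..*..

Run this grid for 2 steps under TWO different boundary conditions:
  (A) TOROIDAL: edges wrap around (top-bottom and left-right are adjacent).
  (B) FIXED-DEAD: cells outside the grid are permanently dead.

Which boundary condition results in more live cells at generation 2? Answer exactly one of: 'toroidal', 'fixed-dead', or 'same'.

Under TOROIDAL boundary, generation 2:
**..*
...*.
*...*
.....
...**
..***
.....
....*
Population = 12

Under FIXED-DEAD boundary, generation 2:
..**.
..**.
.*...
.*.*.
.*.*.
..**.
.....
.....
Population = 11

Comparison: toroidal=12, fixed-dead=11 -> toroidal

Answer: toroidal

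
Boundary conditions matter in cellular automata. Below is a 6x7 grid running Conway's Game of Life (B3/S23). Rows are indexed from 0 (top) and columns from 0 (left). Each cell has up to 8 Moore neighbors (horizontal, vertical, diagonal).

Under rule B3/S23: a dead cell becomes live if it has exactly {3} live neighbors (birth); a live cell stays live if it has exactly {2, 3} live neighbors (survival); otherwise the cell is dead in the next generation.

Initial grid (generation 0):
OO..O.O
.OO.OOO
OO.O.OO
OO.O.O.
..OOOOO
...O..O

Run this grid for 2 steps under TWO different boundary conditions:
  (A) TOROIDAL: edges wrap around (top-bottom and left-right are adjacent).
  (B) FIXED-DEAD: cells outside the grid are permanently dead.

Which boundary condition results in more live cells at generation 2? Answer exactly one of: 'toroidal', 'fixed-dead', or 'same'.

Under TOROIDAL boundary, generation 2:
.......
.......
.......
.......
.......
OOO....
Population = 3

Under FIXED-DEAD boundary, generation 2:
.OOO...
.O..O..
.......
.......
.OO....
..O....
Population = 8

Comparison: toroidal=3, fixed-dead=8 -> fixed-dead

Answer: fixed-dead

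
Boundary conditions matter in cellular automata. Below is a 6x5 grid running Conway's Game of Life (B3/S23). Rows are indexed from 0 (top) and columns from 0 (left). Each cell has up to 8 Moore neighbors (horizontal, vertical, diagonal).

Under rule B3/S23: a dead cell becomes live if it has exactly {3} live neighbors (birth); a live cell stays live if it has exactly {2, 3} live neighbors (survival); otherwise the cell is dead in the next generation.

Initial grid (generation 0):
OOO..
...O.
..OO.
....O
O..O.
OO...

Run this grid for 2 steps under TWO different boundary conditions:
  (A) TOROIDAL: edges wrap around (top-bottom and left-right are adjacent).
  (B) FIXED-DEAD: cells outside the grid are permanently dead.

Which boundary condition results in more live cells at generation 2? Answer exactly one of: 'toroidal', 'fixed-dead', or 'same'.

Answer: fixed-dead

Derivation:
Under TOROIDAL boundary, generation 2:
O...O
.O...
O.O..
..O.O
OO...
....O
Population = 10

Under FIXED-DEAD boundary, generation 2:
..O..
.O..O
..O.O
..O.O
O.O..
OO...
Population = 11

Comparison: toroidal=10, fixed-dead=11 -> fixed-dead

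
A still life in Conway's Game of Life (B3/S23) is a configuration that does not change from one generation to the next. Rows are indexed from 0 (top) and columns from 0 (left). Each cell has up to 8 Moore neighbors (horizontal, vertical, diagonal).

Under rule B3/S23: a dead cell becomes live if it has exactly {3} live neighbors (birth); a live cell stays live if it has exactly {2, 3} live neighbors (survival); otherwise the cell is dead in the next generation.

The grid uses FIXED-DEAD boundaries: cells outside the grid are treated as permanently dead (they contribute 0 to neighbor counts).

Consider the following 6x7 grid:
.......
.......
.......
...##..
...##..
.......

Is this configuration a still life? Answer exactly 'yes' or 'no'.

Answer: yes

Derivation:
Compute generation 1 and compare to generation 0 (given above):
Generation 1:
.......
.......
.......
...##..
...##..
.......
The grids are IDENTICAL -> still life.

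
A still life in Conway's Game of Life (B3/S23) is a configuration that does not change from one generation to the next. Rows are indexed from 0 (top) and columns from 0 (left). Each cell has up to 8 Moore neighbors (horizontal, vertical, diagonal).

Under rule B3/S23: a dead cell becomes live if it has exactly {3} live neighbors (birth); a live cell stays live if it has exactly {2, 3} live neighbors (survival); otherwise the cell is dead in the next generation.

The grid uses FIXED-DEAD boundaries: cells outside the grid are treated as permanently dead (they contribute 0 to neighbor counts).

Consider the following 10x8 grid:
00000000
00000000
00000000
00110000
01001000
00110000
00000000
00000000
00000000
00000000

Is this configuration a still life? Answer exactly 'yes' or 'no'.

Compute generation 1 and compare to generation 0 (given above):
Generation 1:
00000000
00000000
00000000
00110000
01001000
00110000
00000000
00000000
00000000
00000000
The grids are IDENTICAL -> still life.

Answer: yes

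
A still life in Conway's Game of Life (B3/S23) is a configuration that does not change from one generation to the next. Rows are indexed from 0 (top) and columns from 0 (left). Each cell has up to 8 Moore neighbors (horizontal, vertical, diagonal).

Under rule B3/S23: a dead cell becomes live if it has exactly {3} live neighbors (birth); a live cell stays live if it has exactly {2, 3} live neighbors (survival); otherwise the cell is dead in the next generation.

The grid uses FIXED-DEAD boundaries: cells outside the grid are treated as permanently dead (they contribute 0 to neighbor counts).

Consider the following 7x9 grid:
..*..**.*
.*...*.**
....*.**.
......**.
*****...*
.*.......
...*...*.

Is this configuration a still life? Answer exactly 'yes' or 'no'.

Compute generation 1 and compare to generation 0 (given above):
Generation 1:
.....**.*
....*...*
.........
.**.*.*.*
****...*.
**..*....
.........
Cell (0,2) differs: gen0=1 vs gen1=0 -> NOT a still life.

Answer: no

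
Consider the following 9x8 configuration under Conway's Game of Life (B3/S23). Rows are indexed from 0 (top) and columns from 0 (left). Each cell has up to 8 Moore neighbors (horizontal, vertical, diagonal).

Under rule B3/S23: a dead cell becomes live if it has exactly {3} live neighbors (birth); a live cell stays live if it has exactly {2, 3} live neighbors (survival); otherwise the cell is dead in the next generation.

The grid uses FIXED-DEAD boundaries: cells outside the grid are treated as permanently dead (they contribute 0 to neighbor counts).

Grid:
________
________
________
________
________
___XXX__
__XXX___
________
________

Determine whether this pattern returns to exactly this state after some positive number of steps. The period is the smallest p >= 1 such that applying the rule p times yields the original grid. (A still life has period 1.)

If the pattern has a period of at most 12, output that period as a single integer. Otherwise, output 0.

Answer: 2

Derivation:
Simulating and comparing each generation to the original:
Gen 0 (original, given above): 6 live cells
Gen 1: 6 live cells, differs from original
Gen 2: 6 live cells, MATCHES original -> period = 2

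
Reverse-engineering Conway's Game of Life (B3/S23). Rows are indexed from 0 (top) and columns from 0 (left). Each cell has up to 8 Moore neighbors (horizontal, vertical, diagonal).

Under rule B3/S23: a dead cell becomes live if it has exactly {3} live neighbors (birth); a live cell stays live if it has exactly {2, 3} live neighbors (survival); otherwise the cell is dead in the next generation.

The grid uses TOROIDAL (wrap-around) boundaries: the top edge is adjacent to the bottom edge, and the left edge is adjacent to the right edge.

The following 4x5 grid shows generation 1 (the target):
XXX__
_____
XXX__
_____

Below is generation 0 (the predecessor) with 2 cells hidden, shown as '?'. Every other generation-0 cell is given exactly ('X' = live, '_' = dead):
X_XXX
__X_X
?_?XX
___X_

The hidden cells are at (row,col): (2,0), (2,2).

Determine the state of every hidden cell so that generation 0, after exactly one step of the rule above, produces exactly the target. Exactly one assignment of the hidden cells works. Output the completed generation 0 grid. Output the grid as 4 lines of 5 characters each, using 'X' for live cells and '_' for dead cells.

Hidden generation-0 cells (in order): (2,0), (2,2).
A hidden cell only influences target cells in its own 3x3 neighborhood. Try each of the 2^2 = 4 assignments, step the completed generation 0 forward once under B3/S23, and compare with the target:
  (2,0)=_ (2,2)=_ -> step gives (1,1)='X' but target has '_' -> reject
  (2,0)=_ (2,2)=X -> step gives (2,0)='_' but target has 'X' -> reject
  (2,0)=X (2,2)=_ -> step gives (1,2)='X' but target has '_' -> reject
  (2,0)=X (2,2)=X -> step reproduces the target at every cell -> ACCEPT
Unique solution: (2,0)=live, (2,2)=live.
Check: live-neighbor counts of every cell in the completed generation 0:
23354
55486
23354
44567
Applying B3/S23 to generation 0 with these counts gives:
XXX__
_____
XXX__
_____
which matches the target exactly.

Answer: X_XXX
__X_X
X_XXX
___X_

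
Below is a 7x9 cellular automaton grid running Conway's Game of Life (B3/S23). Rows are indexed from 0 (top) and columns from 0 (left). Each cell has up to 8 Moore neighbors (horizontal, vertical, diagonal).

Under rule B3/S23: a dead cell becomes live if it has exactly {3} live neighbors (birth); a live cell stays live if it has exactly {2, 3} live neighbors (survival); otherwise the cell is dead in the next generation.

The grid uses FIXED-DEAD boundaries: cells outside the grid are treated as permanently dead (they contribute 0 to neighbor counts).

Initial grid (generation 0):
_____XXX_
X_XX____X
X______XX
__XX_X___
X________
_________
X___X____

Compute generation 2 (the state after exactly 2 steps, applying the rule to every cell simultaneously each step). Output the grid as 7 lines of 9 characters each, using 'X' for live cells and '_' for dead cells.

Simulating step by step:
Generation 0 (given above): 16 live cells
Generation 1: 8 live cells
______XX_
_X______X
____X__XX
_X_______
_________
_________
_________
Generation 2: 5 live cells
(generation 2 grid is the final answer)

Answer: _______X_
______X_X
_______XX
_________
_________
_________
_________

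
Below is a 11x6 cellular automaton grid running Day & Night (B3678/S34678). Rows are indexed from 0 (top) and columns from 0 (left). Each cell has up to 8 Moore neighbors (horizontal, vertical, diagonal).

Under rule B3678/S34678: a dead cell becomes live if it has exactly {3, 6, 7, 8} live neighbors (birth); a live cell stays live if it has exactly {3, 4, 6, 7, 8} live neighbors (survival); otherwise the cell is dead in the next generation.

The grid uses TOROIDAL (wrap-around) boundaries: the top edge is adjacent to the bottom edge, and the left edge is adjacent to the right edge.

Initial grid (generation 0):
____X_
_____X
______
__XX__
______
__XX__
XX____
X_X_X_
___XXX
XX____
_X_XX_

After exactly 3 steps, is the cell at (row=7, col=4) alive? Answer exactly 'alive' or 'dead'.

Answer: alive

Derivation:
Simulating step by step:
Generation 0 (given above): 19 live cells
Generation 1: 16 live cells
___XXX
______
______
______
______
_X____
_X___X
X___X_
__XXXX
X_____
X_X__X
Generation 2: 20 live cells
X___XX
____X_
______
______
______
X_____
______
XXX_X_
XX_XXX
X_X___
XX_X_X
Generation 3: 19 live cells
XX_XX_
______
______
______
______
______
X____X
XXX_X_
_X_XX_
XXX__X
_XX___

Cell (7,4) at generation 3: 1 -> alive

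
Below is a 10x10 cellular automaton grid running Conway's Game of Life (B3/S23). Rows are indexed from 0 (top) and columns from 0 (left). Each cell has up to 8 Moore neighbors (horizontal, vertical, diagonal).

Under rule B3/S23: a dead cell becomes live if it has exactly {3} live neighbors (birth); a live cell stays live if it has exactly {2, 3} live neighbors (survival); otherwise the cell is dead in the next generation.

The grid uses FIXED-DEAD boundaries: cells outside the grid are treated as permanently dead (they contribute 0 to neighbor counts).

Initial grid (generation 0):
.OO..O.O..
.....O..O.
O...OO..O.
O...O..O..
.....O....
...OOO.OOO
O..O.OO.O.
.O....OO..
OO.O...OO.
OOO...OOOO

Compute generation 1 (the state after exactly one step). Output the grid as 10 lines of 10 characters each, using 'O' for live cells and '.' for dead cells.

Answer: ......O...
.O...O.OO.
....OOOOO.
....O.O...
...O.O.O..
...O...OOO
..OO.....O
.O..OO....
.........O
O.O...O..O

Derivation:
Simulating step by step:
Generation 0 (given above): 40 live cells
Generation 1: 30 live cells
(generation 1 grid is the final answer)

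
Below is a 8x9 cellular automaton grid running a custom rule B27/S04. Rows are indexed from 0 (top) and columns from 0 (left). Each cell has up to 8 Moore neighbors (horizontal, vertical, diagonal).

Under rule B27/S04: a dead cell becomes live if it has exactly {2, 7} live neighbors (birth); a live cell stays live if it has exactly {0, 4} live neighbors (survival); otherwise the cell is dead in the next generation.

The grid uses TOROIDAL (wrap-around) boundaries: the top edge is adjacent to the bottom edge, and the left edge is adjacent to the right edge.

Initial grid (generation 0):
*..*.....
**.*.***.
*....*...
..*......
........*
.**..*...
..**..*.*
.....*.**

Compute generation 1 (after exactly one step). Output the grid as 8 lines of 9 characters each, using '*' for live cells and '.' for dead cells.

Answer: .........
.........
...*...*.
***.....*
*..*....*
....*.*.*
.........
.*.......

Derivation:
Simulating step by step:
Generation 0 (given above): 22 live cells
Generation 1: 13 live cells
(generation 1 grid is the final answer)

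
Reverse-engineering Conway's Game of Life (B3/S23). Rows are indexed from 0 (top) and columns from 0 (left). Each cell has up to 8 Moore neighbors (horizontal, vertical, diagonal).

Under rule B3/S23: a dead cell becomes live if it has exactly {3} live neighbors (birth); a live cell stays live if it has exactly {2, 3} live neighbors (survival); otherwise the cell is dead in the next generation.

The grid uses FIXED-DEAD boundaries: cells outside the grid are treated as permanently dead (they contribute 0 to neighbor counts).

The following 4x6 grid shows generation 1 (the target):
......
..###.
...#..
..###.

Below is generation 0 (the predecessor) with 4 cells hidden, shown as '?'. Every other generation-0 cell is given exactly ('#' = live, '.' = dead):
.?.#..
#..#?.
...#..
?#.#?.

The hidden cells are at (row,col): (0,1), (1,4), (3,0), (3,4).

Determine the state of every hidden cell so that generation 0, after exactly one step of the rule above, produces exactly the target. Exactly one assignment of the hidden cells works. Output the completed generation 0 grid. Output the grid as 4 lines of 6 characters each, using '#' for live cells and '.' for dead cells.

Answer: ...#..
#..#..
...#..
.#.##.

Derivation:
Hidden generation-0 cells (in order): (0,1), (1,4), (3,0), (3,4).
A hidden cell only influences target cells in its own 3x3 neighborhood. Try each of the 2^4 = 16 assignments, step the completed generation 0 forward once under B3/S23, and compare with the target:
  (0,1)=. (1,4)=. (3,0)=. (3,4)=. -> step gives (2,4)='#' but target has '.' -> reject
  (0,1)=. (1,4)=. (3,0)=. (3,4)=# -> step reproduces the target at every cell -> ACCEPT
  (0,1)=. (1,4)=. (3,0)=# (3,4)=. -> step gives (2,0)='#' but target has '.' -> reject
  (0,1)=. (1,4)=. (3,0)=# (3,4)=# -> step gives (2,0)='#' but target has '.' -> reject
  (0,1)=. (1,4)=# (3,0)=. (3,4)=. -> step gives (0,3)='#' but target has '.' -> reject
  (0,1)=. (1,4)=# (3,0)=. (3,4)=# -> step gives (0,3)='#' but target has '.' -> reject
  (0,1)=. (1,4)=# (3,0)=# (3,4)=. -> step gives (0,3)='#' but target has '.' -> reject
  (0,1)=. (1,4)=# (3,0)=# (3,4)=# -> step gives (0,3)='#' but target has '.' -> reject
  (0,1)=# (1,4)=. (3,0)=. (3,4)=. -> step gives (0,2)='#' but target has '.' -> reject
  (0,1)=# (1,4)=. (3,0)=. (3,4)=# -> step gives (0,2)='#' but target has '.' -> reject
  (0,1)=# (1,4)=. (3,0)=# (3,4)=. -> step gives (0,2)='#' but target has '.' -> reject
  (0,1)=# (1,4)=. (3,0)=# (3,4)=# -> step gives (0,2)='#' but target has '.' -> reject
  (0,1)=# (1,4)=# (3,0)=. (3,4)=. -> step gives (0,2)='#' but target has '.' -> reject
  (0,1)=# (1,4)=# (3,0)=. (3,4)=# -> step gives (0,2)='#' but target has '.' -> reject
  (0,1)=# (1,4)=# (3,0)=# (3,4)=. -> step gives (0,2)='#' but target has '.' -> reject
  (0,1)=# (1,4)=# (3,0)=# (3,4)=# -> step gives (0,2)='#' but target has '.' -> reject
Unique solution: (0,1)=dead, (1,4)=dead, (3,0)=dead, (3,4)=live.
Check: live-neighbor counts of every cell in the completed generation 0:
112120
013230
224341
103221
Applying B3/S23 to generation 0 with these counts gives:
......
..###.
...#..
..###.
which matches the target exactly.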